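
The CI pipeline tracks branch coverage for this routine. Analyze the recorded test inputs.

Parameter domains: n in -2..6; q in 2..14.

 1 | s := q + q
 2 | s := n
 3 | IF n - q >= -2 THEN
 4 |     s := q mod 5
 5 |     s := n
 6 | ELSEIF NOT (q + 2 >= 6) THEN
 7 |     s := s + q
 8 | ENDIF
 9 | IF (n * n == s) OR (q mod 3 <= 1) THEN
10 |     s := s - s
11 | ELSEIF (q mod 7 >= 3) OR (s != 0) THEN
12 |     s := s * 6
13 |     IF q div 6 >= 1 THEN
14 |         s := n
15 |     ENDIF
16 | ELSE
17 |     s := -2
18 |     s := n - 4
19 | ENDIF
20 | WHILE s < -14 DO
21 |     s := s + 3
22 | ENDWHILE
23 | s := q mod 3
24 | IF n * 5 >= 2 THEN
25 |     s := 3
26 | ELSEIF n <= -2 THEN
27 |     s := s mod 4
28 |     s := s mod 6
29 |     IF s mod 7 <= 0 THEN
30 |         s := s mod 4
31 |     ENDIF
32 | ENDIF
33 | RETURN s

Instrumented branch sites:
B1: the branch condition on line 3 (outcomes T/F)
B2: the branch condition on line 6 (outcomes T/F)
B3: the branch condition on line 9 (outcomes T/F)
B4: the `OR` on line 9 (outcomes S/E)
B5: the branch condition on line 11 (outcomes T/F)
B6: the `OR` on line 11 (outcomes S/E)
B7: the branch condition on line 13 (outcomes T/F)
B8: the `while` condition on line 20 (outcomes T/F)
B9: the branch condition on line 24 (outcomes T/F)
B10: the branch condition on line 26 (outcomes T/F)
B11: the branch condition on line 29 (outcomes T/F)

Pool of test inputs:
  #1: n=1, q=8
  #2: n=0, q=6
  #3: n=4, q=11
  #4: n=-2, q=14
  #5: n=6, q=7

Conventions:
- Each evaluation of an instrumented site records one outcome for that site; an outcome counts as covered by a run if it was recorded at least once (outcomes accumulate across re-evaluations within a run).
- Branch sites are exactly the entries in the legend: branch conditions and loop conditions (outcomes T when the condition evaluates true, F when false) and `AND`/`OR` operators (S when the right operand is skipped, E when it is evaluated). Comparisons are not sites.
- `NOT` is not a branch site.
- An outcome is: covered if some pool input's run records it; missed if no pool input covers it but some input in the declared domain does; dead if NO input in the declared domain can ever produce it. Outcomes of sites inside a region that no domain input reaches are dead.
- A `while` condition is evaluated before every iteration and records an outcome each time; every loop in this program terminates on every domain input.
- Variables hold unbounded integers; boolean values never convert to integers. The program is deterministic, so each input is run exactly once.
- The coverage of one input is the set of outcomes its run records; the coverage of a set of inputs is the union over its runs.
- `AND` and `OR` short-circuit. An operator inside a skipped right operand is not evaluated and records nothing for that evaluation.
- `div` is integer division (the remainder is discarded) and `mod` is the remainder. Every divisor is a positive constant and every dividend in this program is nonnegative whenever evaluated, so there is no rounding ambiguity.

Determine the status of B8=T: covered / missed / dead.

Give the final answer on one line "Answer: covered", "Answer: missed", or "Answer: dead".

no pool input records B8=T
checking all 117 inputs in the declared domain: B8=T is never recorded -> dead

Answer: dead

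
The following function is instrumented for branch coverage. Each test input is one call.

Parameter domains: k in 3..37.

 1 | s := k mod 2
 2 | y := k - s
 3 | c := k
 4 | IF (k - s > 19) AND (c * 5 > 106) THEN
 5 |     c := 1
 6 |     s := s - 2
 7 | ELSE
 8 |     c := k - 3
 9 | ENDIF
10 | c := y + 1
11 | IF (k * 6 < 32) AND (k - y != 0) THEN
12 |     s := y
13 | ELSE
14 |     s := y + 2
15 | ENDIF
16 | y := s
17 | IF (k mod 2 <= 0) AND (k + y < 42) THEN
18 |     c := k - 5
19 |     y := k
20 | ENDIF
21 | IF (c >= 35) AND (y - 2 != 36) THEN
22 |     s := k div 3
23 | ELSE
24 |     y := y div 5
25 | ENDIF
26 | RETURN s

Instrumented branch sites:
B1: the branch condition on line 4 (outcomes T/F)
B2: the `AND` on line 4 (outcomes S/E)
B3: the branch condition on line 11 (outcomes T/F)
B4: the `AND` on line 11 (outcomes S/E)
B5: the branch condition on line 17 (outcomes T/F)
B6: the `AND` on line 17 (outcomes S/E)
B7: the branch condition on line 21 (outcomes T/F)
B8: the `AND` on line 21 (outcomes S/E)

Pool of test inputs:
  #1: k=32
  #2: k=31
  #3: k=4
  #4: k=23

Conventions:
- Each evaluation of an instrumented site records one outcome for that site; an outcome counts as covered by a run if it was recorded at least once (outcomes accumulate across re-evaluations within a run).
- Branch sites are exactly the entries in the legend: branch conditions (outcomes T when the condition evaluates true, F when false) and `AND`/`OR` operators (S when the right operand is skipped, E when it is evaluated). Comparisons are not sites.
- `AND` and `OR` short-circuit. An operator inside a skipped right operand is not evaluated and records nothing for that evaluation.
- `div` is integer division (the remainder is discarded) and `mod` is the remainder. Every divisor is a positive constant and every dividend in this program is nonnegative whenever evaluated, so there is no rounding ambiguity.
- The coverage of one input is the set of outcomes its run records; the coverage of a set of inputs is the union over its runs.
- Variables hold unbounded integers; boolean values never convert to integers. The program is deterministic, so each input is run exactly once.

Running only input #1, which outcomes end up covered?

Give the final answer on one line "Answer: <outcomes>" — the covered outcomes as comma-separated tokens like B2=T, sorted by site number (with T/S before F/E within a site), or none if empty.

Event log for input #1 (k=32):
  B2->E, B1->T, B4->S, B3->F, B6->E, B5->F, B8->S, B7->F
distinct outcomes covered: B1=T, B2=E, B3=F, B4=S, B5=F, B6=E, B7=F, B8=S

Answer: B1=T, B2=E, B3=F, B4=S, B5=F, B6=E, B7=F, B8=S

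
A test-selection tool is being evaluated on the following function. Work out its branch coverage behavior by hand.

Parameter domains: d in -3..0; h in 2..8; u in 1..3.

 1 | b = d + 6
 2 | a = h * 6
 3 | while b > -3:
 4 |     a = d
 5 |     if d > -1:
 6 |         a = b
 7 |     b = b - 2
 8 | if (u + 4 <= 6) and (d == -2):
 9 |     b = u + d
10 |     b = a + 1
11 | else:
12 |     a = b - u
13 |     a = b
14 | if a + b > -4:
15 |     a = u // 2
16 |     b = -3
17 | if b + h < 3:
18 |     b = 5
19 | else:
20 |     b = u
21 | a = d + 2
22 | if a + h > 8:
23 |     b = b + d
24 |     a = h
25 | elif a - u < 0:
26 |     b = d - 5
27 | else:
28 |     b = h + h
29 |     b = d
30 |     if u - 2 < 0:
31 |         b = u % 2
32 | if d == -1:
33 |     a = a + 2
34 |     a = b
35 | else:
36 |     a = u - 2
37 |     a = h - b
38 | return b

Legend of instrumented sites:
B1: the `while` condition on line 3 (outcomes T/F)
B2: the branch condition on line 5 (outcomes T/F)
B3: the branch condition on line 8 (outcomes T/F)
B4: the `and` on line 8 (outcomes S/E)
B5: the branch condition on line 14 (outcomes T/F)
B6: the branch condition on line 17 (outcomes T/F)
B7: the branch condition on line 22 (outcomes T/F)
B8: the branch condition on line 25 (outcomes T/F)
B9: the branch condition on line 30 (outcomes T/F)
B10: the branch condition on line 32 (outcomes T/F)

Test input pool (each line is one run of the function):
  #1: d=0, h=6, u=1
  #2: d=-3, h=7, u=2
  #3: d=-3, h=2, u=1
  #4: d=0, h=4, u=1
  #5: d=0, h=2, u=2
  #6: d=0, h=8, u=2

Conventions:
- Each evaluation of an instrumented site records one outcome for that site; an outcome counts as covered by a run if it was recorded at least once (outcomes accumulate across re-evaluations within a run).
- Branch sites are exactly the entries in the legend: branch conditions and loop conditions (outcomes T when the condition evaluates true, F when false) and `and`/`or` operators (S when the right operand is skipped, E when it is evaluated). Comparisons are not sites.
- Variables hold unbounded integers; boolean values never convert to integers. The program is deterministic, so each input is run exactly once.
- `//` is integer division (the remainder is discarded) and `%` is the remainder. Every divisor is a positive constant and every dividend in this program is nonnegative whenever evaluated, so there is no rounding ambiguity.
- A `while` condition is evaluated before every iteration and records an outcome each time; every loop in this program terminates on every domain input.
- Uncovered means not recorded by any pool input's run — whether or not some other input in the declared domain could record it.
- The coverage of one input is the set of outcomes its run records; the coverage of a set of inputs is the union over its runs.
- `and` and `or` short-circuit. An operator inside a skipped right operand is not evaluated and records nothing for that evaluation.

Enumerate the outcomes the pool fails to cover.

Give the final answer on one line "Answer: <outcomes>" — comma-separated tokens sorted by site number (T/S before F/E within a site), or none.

input #1 (d=0, h=6, u=1): events B1->T, B2->T, B1->T, B2->T, B1->T, B2->T, B1->T, B2->T, B1->T, B2->T, B1->F, B4->E, B3->F, B5->F, ...; covers B1=T, B1=F, B2=T, B3=F, B4=E, B5=F, B6=T, B7=F, B8=F, B9=T, B10=F
input #2 (d=-3, h=7, u=2): events B1->T, B2->F, B1->T, B2->F, B1->T, B2->F, B1->F, B4->E, B3->F, B5->F, B6->F, B7->F, B8->T, B10->F; covers B1=T, B1=F, B2=F, B3=F, B4=E, B5=F, B6=F, B7=F, B8=T, B10=F
input #3 (d=-3, h=2, u=1): events B1->T, B2->F, B1->T, B2->F, B1->T, B2->F, B1->F, B4->E, B3->F, B5->F, B6->T, B7->F, B8->T, B10->F; covers B1=T, B1=F, B2=F, B3=F, B4=E, B5=F, B6=T, B7=F, B8=T, B10=F
input #4 (d=0, h=4, u=1): events B1->T, B2->T, B1->T, B2->T, B1->T, B2->T, B1->T, B2->T, B1->T, B2->T, B1->F, B4->E, B3->F, B5->F, ...; covers B1=T, B1=F, B2=T, B3=F, B4=E, B5=F, B6=T, B7=F, B8=F, B9=T, B10=F
input #5 (d=0, h=2, u=2): events B1->T, B2->T, B1->T, B2->T, B1->T, B2->T, B1->T, B2->T, B1->T, B2->T, B1->F, B4->E, B3->F, B5->F, ...; covers B1=T, B1=F, B2=T, B3=F, B4=E, B5=F, B6=T, B7=F, B8=F, B9=F, B10=F
input #6 (d=0, h=8, u=2): events B1->T, B2->T, B1->T, B2->T, B1->T, B2->T, B1->T, B2->T, B1->T, B2->T, B1->F, B4->E, B3->F, B5->F, ...; covers B1=T, B1=F, B2=T, B3=F, B4=E, B5=F, B6=F, B7=T, B10=F
union over the pool: B1=T, B1=F, B2=T, B2=F, B3=F, B4=E, B5=F, B6=T, B6=F, B7=T, B7=F, B8=T, B8=F, B9=T, B9=F, B10=F
uncovered (4 of 20): B3=T, B4=S, B5=T, B10=T

Answer: B3=T, B4=S, B5=T, B10=T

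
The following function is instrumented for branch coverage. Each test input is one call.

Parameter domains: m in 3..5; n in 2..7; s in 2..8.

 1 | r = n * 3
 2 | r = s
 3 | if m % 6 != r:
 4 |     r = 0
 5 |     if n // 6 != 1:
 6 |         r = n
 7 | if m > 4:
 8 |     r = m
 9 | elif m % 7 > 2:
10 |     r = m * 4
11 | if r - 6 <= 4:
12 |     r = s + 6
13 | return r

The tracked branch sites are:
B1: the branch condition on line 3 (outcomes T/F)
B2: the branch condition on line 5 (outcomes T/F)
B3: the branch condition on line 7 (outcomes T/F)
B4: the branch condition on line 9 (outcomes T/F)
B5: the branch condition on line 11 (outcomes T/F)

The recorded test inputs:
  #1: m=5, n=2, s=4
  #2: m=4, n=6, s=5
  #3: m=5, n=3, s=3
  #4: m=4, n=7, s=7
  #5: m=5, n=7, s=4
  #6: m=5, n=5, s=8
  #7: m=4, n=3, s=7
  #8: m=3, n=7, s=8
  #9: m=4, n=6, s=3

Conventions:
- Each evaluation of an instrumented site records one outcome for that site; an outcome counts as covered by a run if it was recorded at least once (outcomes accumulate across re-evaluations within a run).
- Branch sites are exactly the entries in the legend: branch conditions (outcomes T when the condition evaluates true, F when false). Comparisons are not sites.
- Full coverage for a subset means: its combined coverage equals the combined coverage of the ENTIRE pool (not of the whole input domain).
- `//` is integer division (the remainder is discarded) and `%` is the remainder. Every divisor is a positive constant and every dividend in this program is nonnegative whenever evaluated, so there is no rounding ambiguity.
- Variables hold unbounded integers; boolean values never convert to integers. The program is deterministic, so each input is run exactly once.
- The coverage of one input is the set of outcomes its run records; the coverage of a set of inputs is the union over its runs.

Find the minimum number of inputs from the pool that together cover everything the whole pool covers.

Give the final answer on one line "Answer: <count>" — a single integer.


run #1 (m=5, n=2, s=4) runs B1->T, B2->T, B3->T, B5->T; records B1=T, B2=T, B3=T, B5=T
run #2 (m=4, n=6, s=5) runs B1->T, B2->F, B3->F, B4->T, B5->F; records B1=T, B2=F, B3=F, B4=T, B5=F
run #3 (m=5, n=3, s=3) runs B1->T, B2->T, B3->T, B5->T; records B1=T, B2=T, B3=T, B5=T
run #4 (m=4, n=7, s=7) runs B1->T, B2->F, B3->F, B4->T, B5->F; records B1=T, B2=F, B3=F, B4=T, B5=F
run #5 (m=5, n=7, s=4) runs B1->T, B2->F, B3->T, B5->T; records B1=T, B2=F, B3=T, B5=T
run #6 (m=5, n=5, s=8) runs B1->T, B2->T, B3->T, B5->T; records B1=T, B2=T, B3=T, B5=T
run #7 (m=4, n=3, s=7) runs B1->T, B2->T, B3->F, B4->T, B5->F; records B1=T, B2=T, B3=F, B4=T, B5=F
run #8 (m=3, n=7, s=8) runs B1->T, B2->F, B3->F, B4->T, B5->F; records B1=T, B2=F, B3=F, B4=T, B5=F
run #9 (m=4, n=6, s=3) runs B1->T, B2->F, B3->F, B4->T, B5->F; records B1=T, B2=F, B3=F, B4=T, B5=F
pool-wide coverage (8 outcomes): B1=T, B2=T, B2=F, B3=T, B3=F, B4=T, B5=T, B5=F
no size-1 subset reaches all 8 outcomes (best union: 5/8)
the canonical winner is {1, 2}: size 2, full 8-outcome coverage, earliest index list among size-2 covers
Answer: 2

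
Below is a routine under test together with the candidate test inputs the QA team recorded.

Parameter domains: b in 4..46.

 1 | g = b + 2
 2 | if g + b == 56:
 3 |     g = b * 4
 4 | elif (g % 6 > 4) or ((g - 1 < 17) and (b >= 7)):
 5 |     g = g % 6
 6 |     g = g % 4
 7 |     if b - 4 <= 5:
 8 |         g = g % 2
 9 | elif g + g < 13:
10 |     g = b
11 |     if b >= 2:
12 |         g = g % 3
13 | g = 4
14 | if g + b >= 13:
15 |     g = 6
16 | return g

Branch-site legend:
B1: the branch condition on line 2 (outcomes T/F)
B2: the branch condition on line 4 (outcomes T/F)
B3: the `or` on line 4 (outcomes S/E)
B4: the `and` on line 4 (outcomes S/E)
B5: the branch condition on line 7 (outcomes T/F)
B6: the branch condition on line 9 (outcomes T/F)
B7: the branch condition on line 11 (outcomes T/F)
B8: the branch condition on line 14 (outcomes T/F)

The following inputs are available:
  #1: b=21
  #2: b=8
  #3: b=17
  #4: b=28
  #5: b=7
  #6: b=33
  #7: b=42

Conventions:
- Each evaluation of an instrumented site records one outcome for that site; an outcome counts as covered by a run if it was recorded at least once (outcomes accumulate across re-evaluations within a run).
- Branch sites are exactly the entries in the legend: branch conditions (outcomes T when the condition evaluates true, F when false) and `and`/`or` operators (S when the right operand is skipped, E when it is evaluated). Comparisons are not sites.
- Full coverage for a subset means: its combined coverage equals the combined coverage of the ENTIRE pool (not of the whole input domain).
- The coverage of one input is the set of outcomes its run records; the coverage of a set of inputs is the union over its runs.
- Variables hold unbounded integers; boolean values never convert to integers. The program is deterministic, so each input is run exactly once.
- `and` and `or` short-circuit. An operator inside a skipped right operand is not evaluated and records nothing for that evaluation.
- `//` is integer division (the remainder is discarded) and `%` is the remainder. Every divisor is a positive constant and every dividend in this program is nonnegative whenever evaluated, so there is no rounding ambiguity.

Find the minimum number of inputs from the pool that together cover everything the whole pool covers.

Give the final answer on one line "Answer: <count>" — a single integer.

input #1, b=21: events B1->F, B3->S, B2->T, B5->F, B8->T; outcomes B1=F, B2=T, B3=S, B5=F, B8=T
input #2, b=8: events B1->F, B3->E, B4->E, B2->T, B5->T, B8->F; outcomes B1=F, B2=T, B3=E, B4=E, B5=T, B8=F
input #3, b=17: events B1->F, B3->E, B4->S, B2->F, B6->F, B8->T; outcomes B1=F, B2=F, B3=E, B4=S, B6=F, B8=T
input #4, b=28: events B1->F, B3->E, B4->S, B2->F, B6->F, B8->T; outcomes B1=F, B2=F, B3=E, B4=S, B6=F, B8=T
input #5, b=7: events B1->F, B3->E, B4->E, B2->T, B5->T, B8->F; outcomes B1=F, B2=T, B3=E, B4=E, B5=T, B8=F
input #6, b=33: events B1->F, B3->S, B2->T, B5->F, B8->T; outcomes B1=F, B2=T, B3=S, B5=F, B8=T
input #7, b=42: events B1->F, B3->E, B4->S, B2->F, B6->F, B8->T; outcomes B1=F, B2=F, B3=E, B4=S, B6=F, B8=T
union over all inputs: B1=F, B2=T, B2=F, B3=S, B3=E, B4=S, B4=E, B5=T, B5=F, B6=F, B8=T, B8=F (12 outcomes)
size 1 is not enough: best union over all size-1 subsets is 6/12
size 2 is not enough: best union over all size-2 subsets is 10/12
the canonical winner is {1, 2, 3}: size 3, full 12-outcome coverage, earliest index list among size-3 covers

Answer: 3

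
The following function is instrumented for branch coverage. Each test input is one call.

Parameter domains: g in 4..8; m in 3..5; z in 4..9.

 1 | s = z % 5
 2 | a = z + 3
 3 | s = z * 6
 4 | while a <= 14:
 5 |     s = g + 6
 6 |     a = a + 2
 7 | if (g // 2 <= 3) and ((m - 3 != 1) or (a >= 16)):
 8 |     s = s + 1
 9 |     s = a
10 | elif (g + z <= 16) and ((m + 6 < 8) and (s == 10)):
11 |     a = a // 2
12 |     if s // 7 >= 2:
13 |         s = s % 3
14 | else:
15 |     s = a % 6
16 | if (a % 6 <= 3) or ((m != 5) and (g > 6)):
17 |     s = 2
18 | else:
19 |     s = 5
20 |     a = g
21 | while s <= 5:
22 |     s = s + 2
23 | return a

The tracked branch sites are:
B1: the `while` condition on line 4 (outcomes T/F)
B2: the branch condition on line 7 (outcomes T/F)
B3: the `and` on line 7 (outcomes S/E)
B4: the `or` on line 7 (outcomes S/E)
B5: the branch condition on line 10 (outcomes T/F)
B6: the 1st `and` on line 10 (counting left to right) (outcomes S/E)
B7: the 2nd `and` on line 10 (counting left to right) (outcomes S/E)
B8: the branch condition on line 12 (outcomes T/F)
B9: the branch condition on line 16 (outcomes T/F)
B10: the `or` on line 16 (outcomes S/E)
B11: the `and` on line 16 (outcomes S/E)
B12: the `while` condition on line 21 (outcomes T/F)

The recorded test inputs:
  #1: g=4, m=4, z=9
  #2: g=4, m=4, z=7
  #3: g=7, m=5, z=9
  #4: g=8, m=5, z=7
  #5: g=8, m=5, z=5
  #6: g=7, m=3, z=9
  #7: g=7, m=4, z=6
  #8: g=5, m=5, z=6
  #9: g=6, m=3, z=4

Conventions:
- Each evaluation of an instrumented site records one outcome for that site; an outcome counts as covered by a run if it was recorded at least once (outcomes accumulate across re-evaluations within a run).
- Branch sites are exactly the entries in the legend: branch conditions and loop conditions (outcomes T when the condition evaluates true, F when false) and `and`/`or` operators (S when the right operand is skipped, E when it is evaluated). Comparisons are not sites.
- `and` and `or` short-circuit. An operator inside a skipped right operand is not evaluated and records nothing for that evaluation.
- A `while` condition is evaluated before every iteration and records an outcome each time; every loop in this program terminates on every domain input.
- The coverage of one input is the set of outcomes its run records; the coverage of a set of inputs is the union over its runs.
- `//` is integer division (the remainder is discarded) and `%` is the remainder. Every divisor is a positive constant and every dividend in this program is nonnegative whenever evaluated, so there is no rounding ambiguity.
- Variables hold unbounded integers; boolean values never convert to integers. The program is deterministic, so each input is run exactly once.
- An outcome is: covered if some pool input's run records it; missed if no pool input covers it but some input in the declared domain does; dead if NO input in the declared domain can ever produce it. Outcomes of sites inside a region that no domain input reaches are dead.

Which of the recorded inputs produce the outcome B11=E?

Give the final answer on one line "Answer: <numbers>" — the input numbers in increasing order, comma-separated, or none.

input #1 (g=4, m=4, z=9): hits B11=E
input #2 (g=4, m=4, z=7): hits B11=E
input #3 (g=7, m=5, z=9): never hits B11=E
input #4 (g=8, m=5, z=7): never hits B11=E
input #5 (g=8, m=5, z=5): never hits B11=E
input #6 (g=7, m=3, z=9): hits B11=E
input #7 (g=7, m=4, z=6): never hits B11=E
input #8 (g=5, m=5, z=6): never hits B11=E
input #9 (g=6, m=3, z=4): never hits B11=E

Answer: 1, 2, 6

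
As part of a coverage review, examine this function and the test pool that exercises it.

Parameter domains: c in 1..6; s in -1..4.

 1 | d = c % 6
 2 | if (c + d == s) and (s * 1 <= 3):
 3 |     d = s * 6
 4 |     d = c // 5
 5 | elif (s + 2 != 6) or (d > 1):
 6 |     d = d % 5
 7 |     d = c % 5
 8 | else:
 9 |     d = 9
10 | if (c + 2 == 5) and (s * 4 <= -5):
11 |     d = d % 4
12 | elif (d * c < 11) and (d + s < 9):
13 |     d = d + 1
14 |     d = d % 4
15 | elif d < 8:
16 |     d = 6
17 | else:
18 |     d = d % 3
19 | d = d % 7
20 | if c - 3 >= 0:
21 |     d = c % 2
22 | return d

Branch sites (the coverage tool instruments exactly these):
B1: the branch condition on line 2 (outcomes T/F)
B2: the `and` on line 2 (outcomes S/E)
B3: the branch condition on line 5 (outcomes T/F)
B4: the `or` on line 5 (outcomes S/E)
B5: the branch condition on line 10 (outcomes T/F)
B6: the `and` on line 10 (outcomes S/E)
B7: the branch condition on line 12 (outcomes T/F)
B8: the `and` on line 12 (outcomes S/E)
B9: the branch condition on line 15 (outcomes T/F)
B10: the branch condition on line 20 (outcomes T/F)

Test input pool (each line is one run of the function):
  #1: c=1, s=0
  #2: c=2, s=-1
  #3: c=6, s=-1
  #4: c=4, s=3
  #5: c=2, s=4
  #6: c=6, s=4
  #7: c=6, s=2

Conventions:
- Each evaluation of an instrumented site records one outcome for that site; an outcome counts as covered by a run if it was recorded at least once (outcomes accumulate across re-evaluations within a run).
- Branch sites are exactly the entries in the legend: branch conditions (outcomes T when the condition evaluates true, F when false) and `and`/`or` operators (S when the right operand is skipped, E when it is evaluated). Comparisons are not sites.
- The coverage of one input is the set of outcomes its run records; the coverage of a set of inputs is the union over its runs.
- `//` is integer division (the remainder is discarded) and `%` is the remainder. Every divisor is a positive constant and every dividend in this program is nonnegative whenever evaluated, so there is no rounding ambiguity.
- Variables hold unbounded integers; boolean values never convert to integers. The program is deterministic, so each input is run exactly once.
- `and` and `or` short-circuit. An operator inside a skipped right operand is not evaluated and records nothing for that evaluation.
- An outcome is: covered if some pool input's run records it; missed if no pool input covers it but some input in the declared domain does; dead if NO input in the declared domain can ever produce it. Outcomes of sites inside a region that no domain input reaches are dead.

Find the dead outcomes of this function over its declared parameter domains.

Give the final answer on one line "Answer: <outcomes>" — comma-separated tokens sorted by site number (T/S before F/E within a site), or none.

running all 36 domain inputs and tallying outcomes:
  B5=T: never recorded by any domain input -> dead
  reachable outcomes have witnesses, e.g. B1=T (e.g. c=1, s=2), B1=F (e.g. c=1, s=-1), B2=S (e.g. c=1, s=-1), B2=E (e.g. c=1, s=2)

Answer: B5=T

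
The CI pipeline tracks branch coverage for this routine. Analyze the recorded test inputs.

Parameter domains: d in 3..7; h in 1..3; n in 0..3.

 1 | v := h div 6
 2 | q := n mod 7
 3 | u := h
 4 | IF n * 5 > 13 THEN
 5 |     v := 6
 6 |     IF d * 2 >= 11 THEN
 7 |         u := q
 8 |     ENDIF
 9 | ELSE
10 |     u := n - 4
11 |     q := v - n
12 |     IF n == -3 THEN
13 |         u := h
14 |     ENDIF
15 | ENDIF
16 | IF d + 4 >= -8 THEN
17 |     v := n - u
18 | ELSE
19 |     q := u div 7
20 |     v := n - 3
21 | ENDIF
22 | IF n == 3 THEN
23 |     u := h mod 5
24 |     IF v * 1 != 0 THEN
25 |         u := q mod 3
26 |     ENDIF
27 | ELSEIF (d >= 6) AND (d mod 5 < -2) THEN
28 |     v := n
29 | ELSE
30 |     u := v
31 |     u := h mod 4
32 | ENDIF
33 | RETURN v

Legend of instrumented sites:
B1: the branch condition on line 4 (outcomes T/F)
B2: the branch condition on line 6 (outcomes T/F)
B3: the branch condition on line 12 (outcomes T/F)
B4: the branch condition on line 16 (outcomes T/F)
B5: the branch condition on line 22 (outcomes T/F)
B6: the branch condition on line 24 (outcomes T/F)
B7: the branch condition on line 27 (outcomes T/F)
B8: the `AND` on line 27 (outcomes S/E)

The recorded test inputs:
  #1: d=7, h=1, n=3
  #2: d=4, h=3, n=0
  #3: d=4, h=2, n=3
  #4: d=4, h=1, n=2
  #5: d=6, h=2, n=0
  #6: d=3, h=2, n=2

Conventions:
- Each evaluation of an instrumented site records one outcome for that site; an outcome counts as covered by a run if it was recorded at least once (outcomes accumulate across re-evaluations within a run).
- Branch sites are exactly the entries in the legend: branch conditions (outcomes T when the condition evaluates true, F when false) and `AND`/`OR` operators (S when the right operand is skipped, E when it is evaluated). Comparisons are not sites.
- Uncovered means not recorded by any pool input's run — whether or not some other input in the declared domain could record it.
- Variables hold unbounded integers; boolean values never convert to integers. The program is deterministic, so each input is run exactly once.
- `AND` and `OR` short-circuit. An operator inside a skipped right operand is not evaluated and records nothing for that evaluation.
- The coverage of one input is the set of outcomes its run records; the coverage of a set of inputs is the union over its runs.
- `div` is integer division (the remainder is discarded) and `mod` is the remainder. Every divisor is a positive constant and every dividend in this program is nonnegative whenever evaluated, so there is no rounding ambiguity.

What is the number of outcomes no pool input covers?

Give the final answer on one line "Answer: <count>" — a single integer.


run #1 (d=7, h=1, n=3) runs B1->T, B2->T, B4->T, B5->T, B6->F; records B1=T, B2=T, B4=T, B5=T, B6=F
run #2 (d=4, h=3, n=0) runs B1->F, B3->F, B4->T, B5->F, B8->S, B7->F; records B1=F, B3=F, B4=T, B5=F, B7=F, B8=S
run #3 (d=4, h=2, n=3) runs B1->T, B2->F, B4->T, B5->T, B6->T; records B1=T, B2=F, B4=T, B5=T, B6=T
run #4 (d=4, h=1, n=2) runs B1->F, B3->F, B4->T, B5->F, B8->S, B7->F; records B1=F, B3=F, B4=T, B5=F, B7=F, B8=S
run #5 (d=6, h=2, n=0) runs B1->F, B3->F, B4->T, B5->F, B8->E, B7->F; records B1=F, B3=F, B4=T, B5=F, B7=F, B8=E
run #6 (d=3, h=2, n=2) runs B1->F, B3->F, B4->T, B5->F, B8->S, B7->F; records B1=F, B3=F, B4=T, B5=F, B7=F, B8=S
union over the pool: B1=T, B1=F, B2=T, B2=F, B3=F, B4=T, B5=T, B5=F, B6=T, B6=F, B7=F, B8=S, B8=E
uncovered (3 of 16): B3=T, B4=F, B7=T
Answer: 3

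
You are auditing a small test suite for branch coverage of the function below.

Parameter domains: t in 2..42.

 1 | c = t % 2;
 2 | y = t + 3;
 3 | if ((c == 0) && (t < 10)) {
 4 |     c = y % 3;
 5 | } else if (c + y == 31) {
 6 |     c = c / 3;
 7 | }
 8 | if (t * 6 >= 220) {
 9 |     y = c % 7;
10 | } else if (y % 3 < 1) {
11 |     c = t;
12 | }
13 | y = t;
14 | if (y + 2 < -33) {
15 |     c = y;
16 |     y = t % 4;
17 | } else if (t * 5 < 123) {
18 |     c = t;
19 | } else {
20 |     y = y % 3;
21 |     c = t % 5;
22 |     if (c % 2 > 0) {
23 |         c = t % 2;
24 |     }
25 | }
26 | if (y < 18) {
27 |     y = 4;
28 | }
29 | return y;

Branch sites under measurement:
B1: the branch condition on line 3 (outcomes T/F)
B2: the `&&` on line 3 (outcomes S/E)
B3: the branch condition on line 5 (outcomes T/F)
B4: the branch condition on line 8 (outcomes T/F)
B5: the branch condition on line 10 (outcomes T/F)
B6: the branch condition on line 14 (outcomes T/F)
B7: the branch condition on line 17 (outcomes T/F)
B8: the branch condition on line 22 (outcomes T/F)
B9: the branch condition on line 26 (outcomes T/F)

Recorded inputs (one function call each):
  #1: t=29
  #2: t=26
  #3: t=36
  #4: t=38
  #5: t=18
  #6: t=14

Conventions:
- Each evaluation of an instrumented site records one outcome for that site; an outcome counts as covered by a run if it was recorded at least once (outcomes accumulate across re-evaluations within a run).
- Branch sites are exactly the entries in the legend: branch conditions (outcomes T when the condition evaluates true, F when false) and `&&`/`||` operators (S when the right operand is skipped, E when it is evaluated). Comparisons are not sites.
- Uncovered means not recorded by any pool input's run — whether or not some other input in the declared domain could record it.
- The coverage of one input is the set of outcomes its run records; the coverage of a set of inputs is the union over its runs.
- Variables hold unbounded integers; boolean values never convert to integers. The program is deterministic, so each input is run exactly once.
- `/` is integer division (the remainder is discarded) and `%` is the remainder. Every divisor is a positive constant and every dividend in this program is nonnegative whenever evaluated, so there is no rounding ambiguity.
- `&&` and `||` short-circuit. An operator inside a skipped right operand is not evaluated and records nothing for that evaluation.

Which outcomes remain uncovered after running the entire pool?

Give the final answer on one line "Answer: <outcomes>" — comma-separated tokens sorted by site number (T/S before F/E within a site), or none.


#1 (t=29) -> B2->S, B1->F, B3->F, B4->F, B5->F, B6->F, B7->F, B8->F, B9->T; covered: B1=F, B2=S, B3=F, B4=F, B5=F, B6=F, B7=F, B8=F, B9=T
#2 (t=26) -> B2->E, B1->F, B3->F, B4->F, B5->F, B6->F, B7->F, B8->T, B9->T; covered: B1=F, B2=E, B3=F, B4=F, B5=F, B6=F, B7=F, B8=T, B9=T
#3 (t=36) -> B2->E, B1->F, B3->F, B4->F, B5->T, B6->F, B7->F, B8->T, B9->T; covered: B1=F, B2=E, B3=F, B4=F, B5=T, B6=F, B7=F, B8=T, B9=T
#4 (t=38) -> B2->E, B1->F, B3->F, B4->T, B6->F, B7->F, B8->T, B9->T; covered: B1=F, B2=E, B3=F, B4=T, B6=F, B7=F, B8=T, B9=T
#5 (t=18) -> B2->E, B1->F, B3->F, B4->F, B5->T, B6->F, B7->T, B9->F; covered: B1=F, B2=E, B3=F, B4=F, B5=T, B6=F, B7=T, B9=F
#6 (t=14) -> B2->E, B1->F, B3->F, B4->F, B5->F, B6->F, B7->T, B9->T; covered: B1=F, B2=E, B3=F, B4=F, B5=F, B6=F, B7=T, B9=T
union over the pool: B1=F, B2=S, B2=E, B3=F, B4=T, B4=F, B5=T, B5=F, B6=F, B7=T, B7=F, B8=T, B8=F, B9=T, B9=F
uncovered (3 of 18): B1=T, B3=T, B6=T
Answer: B1=T, B3=T, B6=T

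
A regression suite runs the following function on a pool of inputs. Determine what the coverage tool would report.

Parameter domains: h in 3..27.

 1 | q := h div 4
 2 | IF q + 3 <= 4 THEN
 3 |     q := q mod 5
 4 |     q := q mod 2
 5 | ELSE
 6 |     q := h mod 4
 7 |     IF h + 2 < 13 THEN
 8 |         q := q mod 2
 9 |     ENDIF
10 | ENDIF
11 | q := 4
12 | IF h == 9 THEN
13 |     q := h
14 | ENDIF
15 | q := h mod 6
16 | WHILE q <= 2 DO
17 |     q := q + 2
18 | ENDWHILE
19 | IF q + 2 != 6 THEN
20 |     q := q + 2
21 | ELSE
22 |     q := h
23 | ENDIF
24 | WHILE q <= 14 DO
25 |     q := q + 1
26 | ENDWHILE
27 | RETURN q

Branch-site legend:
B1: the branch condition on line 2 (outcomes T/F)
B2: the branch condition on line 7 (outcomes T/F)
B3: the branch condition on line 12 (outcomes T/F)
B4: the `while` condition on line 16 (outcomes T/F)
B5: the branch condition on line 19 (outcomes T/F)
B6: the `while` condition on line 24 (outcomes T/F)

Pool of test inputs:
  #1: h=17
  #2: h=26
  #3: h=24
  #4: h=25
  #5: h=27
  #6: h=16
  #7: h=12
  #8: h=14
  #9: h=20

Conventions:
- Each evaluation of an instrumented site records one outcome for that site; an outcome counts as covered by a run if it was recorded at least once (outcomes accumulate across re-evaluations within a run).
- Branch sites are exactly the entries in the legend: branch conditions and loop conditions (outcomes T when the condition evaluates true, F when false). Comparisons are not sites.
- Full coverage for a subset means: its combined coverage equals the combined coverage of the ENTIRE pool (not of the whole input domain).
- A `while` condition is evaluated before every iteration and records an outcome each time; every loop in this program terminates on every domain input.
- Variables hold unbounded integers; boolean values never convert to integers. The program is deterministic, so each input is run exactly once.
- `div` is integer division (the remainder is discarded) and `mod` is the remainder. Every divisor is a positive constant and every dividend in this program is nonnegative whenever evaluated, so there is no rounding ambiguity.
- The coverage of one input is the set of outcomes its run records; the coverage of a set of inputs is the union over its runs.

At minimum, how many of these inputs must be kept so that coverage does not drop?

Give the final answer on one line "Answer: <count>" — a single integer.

input #1, h=17: events B1->F, B2->F, B3->F, B4->F, B5->T, B6->T, B6->T, B6->T, B6->T, B6->T, B6->T, B6->T, B6->T, B6->F; outcomes B1=F, B2=F, B3=F, B4=F, B5=T, B6=T, B6=F
input #2, h=26: events B1->F, B2->F, B3->F, B4->T, B4->F, B5->F, B6->F; outcomes B1=F, B2=F, B3=F, B4=T, B4=F, B5=F, B6=F
input #3, h=24: events B1->F, B2->F, B3->F, B4->T, B4->T, B4->F, B5->F, B6->F; outcomes B1=F, B2=F, B3=F, B4=T, B4=F, B5=F, B6=F
input #4, h=25: events B1->F, B2->F, B3->F, B4->T, B4->F, B5->T, B6->T, B6->T, B6->T, B6->T, B6->T, B6->T, B6->T, B6->T, ...; outcomes B1=F, B2=F, B3=F, B4=T, B4=F, B5=T, B6=T, B6=F
input #5, h=27: events B1->F, B2->F, B3->F, B4->F, B5->T, B6->T, B6->T, B6->T, B6->T, B6->T, B6->T, B6->T, B6->T, B6->T, ...; outcomes B1=F, B2=F, B3=F, B4=F, B5=T, B6=T, B6=F
input #6, h=16: events B1->F, B2->F, B3->F, B4->F, B5->F, B6->F; outcomes B1=F, B2=F, B3=F, B4=F, B5=F, B6=F
input #7, h=12: events B1->F, B2->F, B3->F, B4->T, B4->T, B4->F, B5->F, B6->T, B6->T, B6->T, B6->F; outcomes B1=F, B2=F, B3=F, B4=T, B4=F, B5=F, B6=T, B6=F
input #8, h=14: events B1->F, B2->F, B3->F, B4->T, B4->F, B5->F, B6->T, B6->F; outcomes B1=F, B2=F, B3=F, B4=T, B4=F, B5=F, B6=T, B6=F
input #9, h=20: events B1->F, B2->F, B3->F, B4->T, B4->F, B5->F, B6->F; outcomes B1=F, B2=F, B3=F, B4=T, B4=F, B5=F, B6=F
together the pool reaches 9 outcomes: B1=F, B2=F, B3=F, B4=T, B4=F, B5=T, B5=F, B6=T, B6=F
size 1 is not enough: best union over all size-1 subsets is 8/9
inputs {1, 2} (size 2) cover everything; no size-2 subset with a lexicographically smaller index list covers all 9

Answer: 2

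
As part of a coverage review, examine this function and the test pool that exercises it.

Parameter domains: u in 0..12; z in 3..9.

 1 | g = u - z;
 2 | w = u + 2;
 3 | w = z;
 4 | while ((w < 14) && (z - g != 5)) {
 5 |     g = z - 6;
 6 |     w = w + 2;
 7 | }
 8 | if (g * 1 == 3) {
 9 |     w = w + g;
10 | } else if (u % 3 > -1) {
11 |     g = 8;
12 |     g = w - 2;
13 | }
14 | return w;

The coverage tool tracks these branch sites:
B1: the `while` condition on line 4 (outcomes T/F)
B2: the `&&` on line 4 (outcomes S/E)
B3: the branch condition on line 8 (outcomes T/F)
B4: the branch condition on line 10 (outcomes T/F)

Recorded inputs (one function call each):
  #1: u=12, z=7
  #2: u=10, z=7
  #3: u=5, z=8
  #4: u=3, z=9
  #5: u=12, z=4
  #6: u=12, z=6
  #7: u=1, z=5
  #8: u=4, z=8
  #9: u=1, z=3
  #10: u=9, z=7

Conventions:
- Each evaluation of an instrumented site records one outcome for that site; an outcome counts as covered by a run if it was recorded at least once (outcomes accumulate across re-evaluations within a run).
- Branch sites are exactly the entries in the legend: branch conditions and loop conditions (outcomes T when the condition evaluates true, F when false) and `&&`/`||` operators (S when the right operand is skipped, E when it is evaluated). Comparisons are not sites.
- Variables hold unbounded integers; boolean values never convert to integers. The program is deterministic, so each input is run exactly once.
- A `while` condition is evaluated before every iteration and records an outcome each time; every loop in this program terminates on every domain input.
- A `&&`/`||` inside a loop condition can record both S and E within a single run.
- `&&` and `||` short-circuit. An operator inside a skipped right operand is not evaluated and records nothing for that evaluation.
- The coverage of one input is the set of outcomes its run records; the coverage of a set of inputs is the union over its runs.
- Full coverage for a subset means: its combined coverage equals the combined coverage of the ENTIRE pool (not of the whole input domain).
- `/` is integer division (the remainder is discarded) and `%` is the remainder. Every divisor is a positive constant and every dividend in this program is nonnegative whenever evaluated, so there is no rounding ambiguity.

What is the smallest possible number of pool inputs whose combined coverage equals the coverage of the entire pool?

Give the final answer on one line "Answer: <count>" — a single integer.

#1 (u=12, z=7) -> covered: B1=T, B1=F, B2=S, B2=E, B3=F, B4=T
#2 (u=10, z=7) -> covered: B1=T, B1=F, B2=S, B2=E, B3=F, B4=T
#3 (u=5, z=8) -> covered: B1=T, B1=F, B2=S, B2=E, B3=F, B4=T
#4 (u=3, z=9) -> covered: B1=T, B1=F, B2=S, B2=E, B3=T
#5 (u=12, z=4) -> covered: B1=T, B1=F, B2=S, B2=E, B3=F, B4=T
#6 (u=12, z=6) -> covered: B1=T, B1=F, B2=S, B2=E, B3=F, B4=T
#7 (u=1, z=5) -> covered: B1=T, B1=F, B2=S, B2=E, B3=F, B4=T
#8 (u=4, z=8) -> covered: B1=T, B1=F, B2=S, B2=E, B3=F, B4=T
#9 (u=1, z=3) -> covered: B1=F, B2=E, B3=F, B4=T
#10 (u=9, z=7) -> covered: B1=F, B2=E, B3=F, B4=T
union over all inputs: B1=T, B1=F, B2=S, B2=E, B3=T, B3=F, B4=T (7 outcomes)
no size-1 subset reaches all 7 outcomes (best union: 6/7)
size 2: inputs {1, 4} cover all 7 outcomes, and no lexicographically smaller subset of this size does

Answer: 2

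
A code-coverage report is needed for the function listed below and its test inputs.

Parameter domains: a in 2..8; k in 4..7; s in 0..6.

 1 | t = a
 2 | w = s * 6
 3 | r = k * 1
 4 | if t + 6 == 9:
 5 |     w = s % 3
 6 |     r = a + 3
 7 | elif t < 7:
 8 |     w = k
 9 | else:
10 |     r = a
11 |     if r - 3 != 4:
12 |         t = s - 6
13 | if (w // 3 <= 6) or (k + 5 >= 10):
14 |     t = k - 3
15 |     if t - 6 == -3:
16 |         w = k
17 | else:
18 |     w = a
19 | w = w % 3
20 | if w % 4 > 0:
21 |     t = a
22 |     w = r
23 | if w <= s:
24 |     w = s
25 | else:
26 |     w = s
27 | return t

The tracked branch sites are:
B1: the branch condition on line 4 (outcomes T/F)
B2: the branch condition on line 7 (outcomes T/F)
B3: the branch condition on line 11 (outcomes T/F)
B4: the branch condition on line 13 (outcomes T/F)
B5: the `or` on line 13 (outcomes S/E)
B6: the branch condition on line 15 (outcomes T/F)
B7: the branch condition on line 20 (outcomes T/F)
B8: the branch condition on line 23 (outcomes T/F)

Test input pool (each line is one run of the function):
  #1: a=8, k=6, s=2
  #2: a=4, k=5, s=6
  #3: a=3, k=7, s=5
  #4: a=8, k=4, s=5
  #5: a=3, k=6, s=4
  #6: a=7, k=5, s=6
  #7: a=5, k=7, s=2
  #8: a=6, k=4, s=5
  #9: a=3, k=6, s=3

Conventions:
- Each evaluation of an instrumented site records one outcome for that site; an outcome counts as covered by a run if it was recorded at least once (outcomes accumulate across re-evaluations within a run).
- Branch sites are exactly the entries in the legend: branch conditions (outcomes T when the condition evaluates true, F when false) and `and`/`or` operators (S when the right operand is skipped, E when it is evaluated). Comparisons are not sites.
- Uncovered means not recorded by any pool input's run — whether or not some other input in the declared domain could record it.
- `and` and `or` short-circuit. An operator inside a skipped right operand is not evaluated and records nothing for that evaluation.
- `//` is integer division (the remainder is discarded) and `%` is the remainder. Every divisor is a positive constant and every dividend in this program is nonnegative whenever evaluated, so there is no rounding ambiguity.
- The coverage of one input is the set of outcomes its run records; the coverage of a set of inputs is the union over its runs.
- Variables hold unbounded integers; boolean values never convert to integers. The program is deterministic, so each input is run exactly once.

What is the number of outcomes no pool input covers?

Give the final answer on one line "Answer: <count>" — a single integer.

#1 (a=8, k=6, s=2) -> covered: B1=F, B2=F, B3=T, B4=T, B5=S, B6=T, B7=F, B8=T
#2 (a=4, k=5, s=6) -> covered: B1=F, B2=T, B4=T, B5=S, B6=F, B7=T, B8=T
#3 (a=3, k=7, s=5) -> covered: B1=T, B4=T, B5=S, B6=F, B7=T, B8=F
#4 (a=8, k=4, s=5) -> covered: B1=F, B2=F, B3=T, B4=F, B5=E, B7=T, B8=F
#5 (a=3, k=6, s=4) -> covered: B1=T, B4=T, B5=S, B6=T, B7=F, B8=T
#6 (a=7, k=5, s=6) -> covered: B1=F, B2=F, B3=F, B4=T, B5=E, B6=F, B7=F, B8=T
#7 (a=5, k=7, s=2) -> covered: B1=F, B2=T, B4=T, B5=S, B6=F, B7=T, B8=F
#8 (a=6, k=4, s=5) -> covered: B1=F, B2=T, B4=T, B5=S, B6=F, B7=T, B8=T
#9 (a=3, k=6, s=3) -> covered: B1=T, B4=T, B5=S, B6=T, B7=F, B8=T
union over the pool: B1=T, B1=F, B2=T, B2=F, B3=T, B3=F, B4=T, B4=F, B5=S, B5=E, B6=T, B6=F, B7=T, B7=F, B8=T, B8=F
uncovered (0 of 16): none

Answer: 0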